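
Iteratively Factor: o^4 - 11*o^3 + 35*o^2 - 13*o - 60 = (o - 4)*(o^3 - 7*o^2 + 7*o + 15) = (o - 4)*(o - 3)*(o^2 - 4*o - 5) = (o - 5)*(o - 4)*(o - 3)*(o + 1)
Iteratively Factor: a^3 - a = (a - 1)*(a^2 + a) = (a - 1)*(a + 1)*(a)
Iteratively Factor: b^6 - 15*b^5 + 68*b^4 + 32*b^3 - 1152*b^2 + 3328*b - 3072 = (b + 4)*(b^5 - 19*b^4 + 144*b^3 - 544*b^2 + 1024*b - 768) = (b - 4)*(b + 4)*(b^4 - 15*b^3 + 84*b^2 - 208*b + 192) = (b - 4)^2*(b + 4)*(b^3 - 11*b^2 + 40*b - 48) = (b - 4)^2*(b - 3)*(b + 4)*(b^2 - 8*b + 16) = (b - 4)^3*(b - 3)*(b + 4)*(b - 4)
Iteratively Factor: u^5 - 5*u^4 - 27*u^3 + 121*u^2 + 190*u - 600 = (u + 3)*(u^4 - 8*u^3 - 3*u^2 + 130*u - 200) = (u - 5)*(u + 3)*(u^3 - 3*u^2 - 18*u + 40) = (u - 5)^2*(u + 3)*(u^2 + 2*u - 8) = (u - 5)^2*(u - 2)*(u + 3)*(u + 4)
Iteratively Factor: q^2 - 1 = (q + 1)*(q - 1)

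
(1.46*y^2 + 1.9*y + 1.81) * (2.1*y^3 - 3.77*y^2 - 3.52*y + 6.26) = 3.066*y^5 - 1.5142*y^4 - 8.5012*y^3 - 4.3721*y^2 + 5.5228*y + 11.3306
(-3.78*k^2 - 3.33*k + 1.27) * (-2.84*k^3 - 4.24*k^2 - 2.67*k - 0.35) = 10.7352*k^5 + 25.4844*k^4 + 20.605*k^3 + 4.8293*k^2 - 2.2254*k - 0.4445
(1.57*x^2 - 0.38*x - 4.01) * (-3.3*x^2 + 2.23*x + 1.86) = -5.181*x^4 + 4.7551*x^3 + 15.3058*x^2 - 9.6491*x - 7.4586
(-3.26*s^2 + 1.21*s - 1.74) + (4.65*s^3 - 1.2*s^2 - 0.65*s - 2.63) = 4.65*s^3 - 4.46*s^2 + 0.56*s - 4.37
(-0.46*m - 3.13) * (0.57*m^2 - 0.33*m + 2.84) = -0.2622*m^3 - 1.6323*m^2 - 0.2735*m - 8.8892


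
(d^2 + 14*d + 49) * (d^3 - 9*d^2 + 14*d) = d^5 + 5*d^4 - 63*d^3 - 245*d^2 + 686*d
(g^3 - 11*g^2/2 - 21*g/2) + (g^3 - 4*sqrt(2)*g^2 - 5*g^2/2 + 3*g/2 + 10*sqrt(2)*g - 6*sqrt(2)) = 2*g^3 - 8*g^2 - 4*sqrt(2)*g^2 - 9*g + 10*sqrt(2)*g - 6*sqrt(2)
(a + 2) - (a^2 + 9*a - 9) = -a^2 - 8*a + 11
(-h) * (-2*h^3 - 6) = 2*h^4 + 6*h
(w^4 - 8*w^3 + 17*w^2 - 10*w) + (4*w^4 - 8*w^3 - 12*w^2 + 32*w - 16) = 5*w^4 - 16*w^3 + 5*w^2 + 22*w - 16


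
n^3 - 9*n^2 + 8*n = n*(n - 8)*(n - 1)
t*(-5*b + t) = -5*b*t + t^2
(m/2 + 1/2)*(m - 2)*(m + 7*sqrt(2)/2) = m^3/2 - m^2/2 + 7*sqrt(2)*m^2/4 - 7*sqrt(2)*m/4 - m - 7*sqrt(2)/2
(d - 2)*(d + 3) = d^2 + d - 6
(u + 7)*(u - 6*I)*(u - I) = u^3 + 7*u^2 - 7*I*u^2 - 6*u - 49*I*u - 42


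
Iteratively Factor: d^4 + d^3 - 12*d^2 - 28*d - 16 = (d + 2)*(d^3 - d^2 - 10*d - 8) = (d + 1)*(d + 2)*(d^2 - 2*d - 8) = (d - 4)*(d + 1)*(d + 2)*(d + 2)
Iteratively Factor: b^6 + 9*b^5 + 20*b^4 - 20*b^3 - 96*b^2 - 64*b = (b + 1)*(b^5 + 8*b^4 + 12*b^3 - 32*b^2 - 64*b) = (b + 1)*(b + 4)*(b^4 + 4*b^3 - 4*b^2 - 16*b) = (b + 1)*(b + 2)*(b + 4)*(b^3 + 2*b^2 - 8*b) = (b + 1)*(b + 2)*(b + 4)^2*(b^2 - 2*b) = b*(b + 1)*(b + 2)*(b + 4)^2*(b - 2)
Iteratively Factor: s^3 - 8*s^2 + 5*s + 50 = (s - 5)*(s^2 - 3*s - 10) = (s - 5)^2*(s + 2)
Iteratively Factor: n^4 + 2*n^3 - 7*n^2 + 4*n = (n - 1)*(n^3 + 3*n^2 - 4*n) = (n - 1)*(n + 4)*(n^2 - n) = n*(n - 1)*(n + 4)*(n - 1)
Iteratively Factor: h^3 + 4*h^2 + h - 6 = (h + 3)*(h^2 + h - 2) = (h - 1)*(h + 3)*(h + 2)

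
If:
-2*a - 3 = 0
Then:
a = -3/2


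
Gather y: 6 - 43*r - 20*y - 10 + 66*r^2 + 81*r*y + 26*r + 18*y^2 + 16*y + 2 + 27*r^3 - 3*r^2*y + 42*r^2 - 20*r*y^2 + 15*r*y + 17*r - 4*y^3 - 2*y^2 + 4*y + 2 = 27*r^3 + 108*r^2 - 4*y^3 + y^2*(16 - 20*r) + y*(-3*r^2 + 96*r)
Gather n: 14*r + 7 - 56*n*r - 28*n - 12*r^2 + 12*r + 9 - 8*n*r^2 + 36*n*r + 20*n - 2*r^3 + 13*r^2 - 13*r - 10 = n*(-8*r^2 - 20*r - 8) - 2*r^3 + r^2 + 13*r + 6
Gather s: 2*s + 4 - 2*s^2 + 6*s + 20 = -2*s^2 + 8*s + 24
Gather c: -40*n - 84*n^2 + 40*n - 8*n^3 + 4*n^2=-8*n^3 - 80*n^2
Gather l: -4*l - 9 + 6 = -4*l - 3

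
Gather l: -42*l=-42*l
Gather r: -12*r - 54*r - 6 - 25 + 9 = -66*r - 22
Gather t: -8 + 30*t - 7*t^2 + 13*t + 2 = -7*t^2 + 43*t - 6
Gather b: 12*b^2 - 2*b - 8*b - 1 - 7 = 12*b^2 - 10*b - 8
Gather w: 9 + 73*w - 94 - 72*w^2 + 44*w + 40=-72*w^2 + 117*w - 45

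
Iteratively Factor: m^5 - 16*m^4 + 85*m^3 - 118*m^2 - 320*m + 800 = (m - 4)*(m^4 - 12*m^3 + 37*m^2 + 30*m - 200) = (m - 5)*(m - 4)*(m^3 - 7*m^2 + 2*m + 40) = (m - 5)*(m - 4)^2*(m^2 - 3*m - 10) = (m - 5)*(m - 4)^2*(m + 2)*(m - 5)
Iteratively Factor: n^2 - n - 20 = (n + 4)*(n - 5)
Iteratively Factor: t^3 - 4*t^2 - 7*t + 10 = (t + 2)*(t^2 - 6*t + 5) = (t - 1)*(t + 2)*(t - 5)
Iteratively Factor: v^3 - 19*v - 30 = (v + 2)*(v^2 - 2*v - 15) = (v - 5)*(v + 2)*(v + 3)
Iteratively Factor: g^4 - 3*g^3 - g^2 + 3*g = (g - 3)*(g^3 - g) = (g - 3)*(g - 1)*(g^2 + g) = g*(g - 3)*(g - 1)*(g + 1)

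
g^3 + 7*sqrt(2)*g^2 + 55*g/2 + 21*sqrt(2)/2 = (g + sqrt(2)/2)*(g + 3*sqrt(2))*(g + 7*sqrt(2)/2)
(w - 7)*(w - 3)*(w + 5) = w^3 - 5*w^2 - 29*w + 105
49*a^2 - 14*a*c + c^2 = (-7*a + c)^2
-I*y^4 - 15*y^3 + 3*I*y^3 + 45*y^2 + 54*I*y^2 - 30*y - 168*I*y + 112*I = (y - 2)*(y - 8*I)*(y - 7*I)*(-I*y + I)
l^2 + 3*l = l*(l + 3)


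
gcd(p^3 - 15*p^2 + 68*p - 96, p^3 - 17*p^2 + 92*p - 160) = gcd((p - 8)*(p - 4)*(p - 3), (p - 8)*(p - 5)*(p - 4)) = p^2 - 12*p + 32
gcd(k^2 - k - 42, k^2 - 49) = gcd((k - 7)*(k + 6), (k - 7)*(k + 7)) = k - 7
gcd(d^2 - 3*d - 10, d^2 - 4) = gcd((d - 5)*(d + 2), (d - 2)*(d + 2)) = d + 2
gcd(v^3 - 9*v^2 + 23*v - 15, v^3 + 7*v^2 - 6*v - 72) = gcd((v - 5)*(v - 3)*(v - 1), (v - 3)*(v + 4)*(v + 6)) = v - 3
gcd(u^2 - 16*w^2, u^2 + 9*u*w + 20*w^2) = u + 4*w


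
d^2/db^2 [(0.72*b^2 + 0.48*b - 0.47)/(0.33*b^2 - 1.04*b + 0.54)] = (0.598752*b^3 - 1.076922*b^2 + 0.454608*b + 0.109844)/(0.035937*b^6 - 0.339768*b^5 + 1.247202*b^4 - 2.236832*b^3 + 2.040876*b^2 - 0.909792*b + 0.157464)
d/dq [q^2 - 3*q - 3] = 2*q - 3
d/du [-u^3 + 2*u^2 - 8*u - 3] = -3*u^2 + 4*u - 8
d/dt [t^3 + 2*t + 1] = 3*t^2 + 2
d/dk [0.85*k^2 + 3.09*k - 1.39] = 1.7*k + 3.09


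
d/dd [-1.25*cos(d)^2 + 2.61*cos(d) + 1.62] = (2.5*cos(d) - 2.61)*sin(d)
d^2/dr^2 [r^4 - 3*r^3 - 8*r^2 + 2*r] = 12*r^2 - 18*r - 16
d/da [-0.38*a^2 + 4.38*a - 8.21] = 4.38 - 0.76*a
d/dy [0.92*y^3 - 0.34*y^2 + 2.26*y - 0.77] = 2.76*y^2 - 0.68*y + 2.26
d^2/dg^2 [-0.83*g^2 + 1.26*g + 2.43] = -1.66000000000000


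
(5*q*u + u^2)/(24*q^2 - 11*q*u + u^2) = u*(5*q + u)/(24*q^2 - 11*q*u + u^2)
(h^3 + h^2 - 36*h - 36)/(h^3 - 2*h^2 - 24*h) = (h^2 + 7*h + 6)/(h*(h + 4))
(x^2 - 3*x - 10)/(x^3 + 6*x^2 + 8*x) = (x - 5)/(x*(x + 4))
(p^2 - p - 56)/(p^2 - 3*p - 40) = (p + 7)/(p + 5)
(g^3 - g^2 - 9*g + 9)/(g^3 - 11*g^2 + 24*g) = (g^2 + 2*g - 3)/(g*(g - 8))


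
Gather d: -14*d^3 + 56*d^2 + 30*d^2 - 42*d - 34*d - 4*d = -14*d^3 + 86*d^2 - 80*d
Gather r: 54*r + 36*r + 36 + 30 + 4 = 90*r + 70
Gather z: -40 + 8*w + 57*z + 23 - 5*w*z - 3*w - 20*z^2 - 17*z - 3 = 5*w - 20*z^2 + z*(40 - 5*w) - 20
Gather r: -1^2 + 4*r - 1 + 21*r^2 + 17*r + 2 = 21*r^2 + 21*r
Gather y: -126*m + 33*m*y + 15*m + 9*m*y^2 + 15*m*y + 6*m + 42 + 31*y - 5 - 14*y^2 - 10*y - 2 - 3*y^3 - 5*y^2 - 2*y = -105*m - 3*y^3 + y^2*(9*m - 19) + y*(48*m + 19) + 35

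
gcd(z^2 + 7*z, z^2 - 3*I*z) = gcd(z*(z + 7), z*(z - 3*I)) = z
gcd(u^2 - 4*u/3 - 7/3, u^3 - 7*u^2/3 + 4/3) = 1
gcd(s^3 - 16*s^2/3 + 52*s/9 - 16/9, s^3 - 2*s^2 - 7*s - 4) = s - 4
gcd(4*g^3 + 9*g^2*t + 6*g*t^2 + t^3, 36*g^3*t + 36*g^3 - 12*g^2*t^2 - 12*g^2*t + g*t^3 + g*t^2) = 1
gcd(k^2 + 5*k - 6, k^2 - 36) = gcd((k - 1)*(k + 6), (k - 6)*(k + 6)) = k + 6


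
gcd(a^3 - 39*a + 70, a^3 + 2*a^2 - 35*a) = a^2 + 2*a - 35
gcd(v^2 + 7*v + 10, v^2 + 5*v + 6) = v + 2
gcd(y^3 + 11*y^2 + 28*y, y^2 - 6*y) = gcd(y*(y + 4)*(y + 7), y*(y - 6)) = y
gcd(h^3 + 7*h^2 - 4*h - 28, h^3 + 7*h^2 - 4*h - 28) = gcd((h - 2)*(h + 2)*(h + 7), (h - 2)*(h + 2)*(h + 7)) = h^3 + 7*h^2 - 4*h - 28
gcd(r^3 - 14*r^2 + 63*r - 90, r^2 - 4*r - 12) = r - 6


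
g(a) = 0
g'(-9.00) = 0.00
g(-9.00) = 0.00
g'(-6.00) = 0.00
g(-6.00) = 0.00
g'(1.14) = 0.00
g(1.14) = 0.00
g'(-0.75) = 0.00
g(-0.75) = 0.00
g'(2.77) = 0.00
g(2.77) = 0.00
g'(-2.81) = 0.00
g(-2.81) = 0.00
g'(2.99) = 0.00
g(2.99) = 0.00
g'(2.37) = 0.00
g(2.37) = 0.00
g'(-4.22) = 0.00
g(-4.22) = 0.00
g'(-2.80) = 0.00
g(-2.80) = 0.00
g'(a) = 0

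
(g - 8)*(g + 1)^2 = g^3 - 6*g^2 - 15*g - 8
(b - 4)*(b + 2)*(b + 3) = b^3 + b^2 - 14*b - 24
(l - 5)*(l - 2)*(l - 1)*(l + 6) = l^4 - 2*l^3 - 31*l^2 + 92*l - 60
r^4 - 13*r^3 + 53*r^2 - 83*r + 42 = (r - 7)*(r - 3)*(r - 2)*(r - 1)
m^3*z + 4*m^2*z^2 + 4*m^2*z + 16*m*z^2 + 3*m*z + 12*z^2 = (m + 3)*(m + 4*z)*(m*z + z)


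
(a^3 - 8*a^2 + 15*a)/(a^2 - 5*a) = a - 3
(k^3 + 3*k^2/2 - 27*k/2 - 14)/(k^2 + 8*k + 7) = (k^2 + k/2 - 14)/(k + 7)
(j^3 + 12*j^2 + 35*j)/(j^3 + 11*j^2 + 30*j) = (j + 7)/(j + 6)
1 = 1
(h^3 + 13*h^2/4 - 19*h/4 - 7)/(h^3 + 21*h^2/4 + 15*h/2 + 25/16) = 4*(4*h^3 + 13*h^2 - 19*h - 28)/(16*h^3 + 84*h^2 + 120*h + 25)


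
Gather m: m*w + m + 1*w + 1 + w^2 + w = m*(w + 1) + w^2 + 2*w + 1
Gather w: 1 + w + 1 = w + 2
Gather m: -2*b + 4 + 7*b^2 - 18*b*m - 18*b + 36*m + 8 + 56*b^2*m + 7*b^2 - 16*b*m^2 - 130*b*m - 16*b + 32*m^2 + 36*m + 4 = 14*b^2 - 36*b + m^2*(32 - 16*b) + m*(56*b^2 - 148*b + 72) + 16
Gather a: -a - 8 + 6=-a - 2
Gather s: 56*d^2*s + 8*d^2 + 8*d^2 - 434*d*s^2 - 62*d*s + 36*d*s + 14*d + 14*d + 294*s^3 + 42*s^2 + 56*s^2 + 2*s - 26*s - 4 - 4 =16*d^2 + 28*d + 294*s^3 + s^2*(98 - 434*d) + s*(56*d^2 - 26*d - 24) - 8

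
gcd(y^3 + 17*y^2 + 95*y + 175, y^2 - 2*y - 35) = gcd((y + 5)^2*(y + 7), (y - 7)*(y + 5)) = y + 5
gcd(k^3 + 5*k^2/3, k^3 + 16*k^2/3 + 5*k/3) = k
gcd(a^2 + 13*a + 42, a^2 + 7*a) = a + 7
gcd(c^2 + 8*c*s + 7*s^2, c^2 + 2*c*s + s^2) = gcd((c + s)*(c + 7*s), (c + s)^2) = c + s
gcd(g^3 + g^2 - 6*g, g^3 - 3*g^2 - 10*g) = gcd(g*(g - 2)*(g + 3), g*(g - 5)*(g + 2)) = g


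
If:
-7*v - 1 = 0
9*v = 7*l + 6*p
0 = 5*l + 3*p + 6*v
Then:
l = 1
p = -29/21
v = -1/7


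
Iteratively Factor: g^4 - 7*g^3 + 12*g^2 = (g)*(g^3 - 7*g^2 + 12*g) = g*(g - 3)*(g^2 - 4*g) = g^2*(g - 3)*(g - 4)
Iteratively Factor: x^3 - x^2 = (x)*(x^2 - x) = x*(x - 1)*(x)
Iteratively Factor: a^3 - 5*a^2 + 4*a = (a - 1)*(a^2 - 4*a) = a*(a - 1)*(a - 4)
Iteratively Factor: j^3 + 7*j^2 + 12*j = (j + 3)*(j^2 + 4*j) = (j + 3)*(j + 4)*(j)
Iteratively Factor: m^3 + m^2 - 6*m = (m)*(m^2 + m - 6) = m*(m - 2)*(m + 3)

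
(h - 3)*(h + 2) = h^2 - h - 6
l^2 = l^2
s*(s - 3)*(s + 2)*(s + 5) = s^4 + 4*s^3 - 11*s^2 - 30*s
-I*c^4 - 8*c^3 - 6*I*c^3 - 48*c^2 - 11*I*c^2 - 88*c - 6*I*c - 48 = (c + 2)*(c + 3)*(c - 8*I)*(-I*c - I)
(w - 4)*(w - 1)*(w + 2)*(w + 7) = w^4 + 4*w^3 - 27*w^2 - 34*w + 56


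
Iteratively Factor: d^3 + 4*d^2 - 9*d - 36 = (d + 4)*(d^2 - 9) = (d + 3)*(d + 4)*(d - 3)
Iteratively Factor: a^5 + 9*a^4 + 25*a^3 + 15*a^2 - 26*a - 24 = (a + 3)*(a^4 + 6*a^3 + 7*a^2 - 6*a - 8) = (a + 3)*(a + 4)*(a^3 + 2*a^2 - a - 2) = (a + 1)*(a + 3)*(a + 4)*(a^2 + a - 2) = (a + 1)*(a + 2)*(a + 3)*(a + 4)*(a - 1)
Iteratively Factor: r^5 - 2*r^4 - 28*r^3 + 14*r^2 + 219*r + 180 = (r + 3)*(r^4 - 5*r^3 - 13*r^2 + 53*r + 60) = (r + 1)*(r + 3)*(r^3 - 6*r^2 - 7*r + 60) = (r + 1)*(r + 3)^2*(r^2 - 9*r + 20) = (r - 4)*(r + 1)*(r + 3)^2*(r - 5)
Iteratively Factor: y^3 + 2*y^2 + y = (y)*(y^2 + 2*y + 1) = y*(y + 1)*(y + 1)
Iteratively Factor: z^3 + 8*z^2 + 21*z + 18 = (z + 3)*(z^2 + 5*z + 6) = (z + 3)^2*(z + 2)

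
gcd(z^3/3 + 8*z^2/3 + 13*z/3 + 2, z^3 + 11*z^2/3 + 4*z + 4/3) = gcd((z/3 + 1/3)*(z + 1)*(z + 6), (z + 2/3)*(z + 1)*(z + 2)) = z + 1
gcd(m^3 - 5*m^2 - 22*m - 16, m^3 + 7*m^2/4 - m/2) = m + 2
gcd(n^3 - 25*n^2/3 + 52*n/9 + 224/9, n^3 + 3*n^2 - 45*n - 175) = n - 7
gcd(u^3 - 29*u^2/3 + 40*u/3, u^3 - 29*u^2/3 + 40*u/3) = u^3 - 29*u^2/3 + 40*u/3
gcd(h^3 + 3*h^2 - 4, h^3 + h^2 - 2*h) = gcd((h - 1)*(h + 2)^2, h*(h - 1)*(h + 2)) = h^2 + h - 2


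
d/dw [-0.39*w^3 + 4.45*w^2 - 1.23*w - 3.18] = -1.17*w^2 + 8.9*w - 1.23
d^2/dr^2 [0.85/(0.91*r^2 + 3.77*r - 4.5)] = (-1.40777*r^2 - 5.83219*r + 0.85*(1.82*r + 3.77)*(3.64*r + 7.54) + 6.9615)/(0.91*r^2 + 3.77*r - 4.5)^3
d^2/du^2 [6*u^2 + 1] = 12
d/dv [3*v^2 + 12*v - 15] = 6*v + 12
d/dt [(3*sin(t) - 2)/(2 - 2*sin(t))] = cos(t)/(2*(sin(t) - 1)^2)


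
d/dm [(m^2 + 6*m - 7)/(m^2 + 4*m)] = 2*(-m^2 + 7*m + 14)/(m^2*(m^2 + 8*m + 16))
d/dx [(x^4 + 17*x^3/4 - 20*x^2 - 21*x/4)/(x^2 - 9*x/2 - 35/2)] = (16*x^5 - 74*x^4 - 866*x^3 - 1023*x^2 + 5600*x + 735)/(2*(4*x^4 - 36*x^3 - 59*x^2 + 630*x + 1225))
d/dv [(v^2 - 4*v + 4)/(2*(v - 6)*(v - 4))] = (-3*v^2 + 20*v - 28)/(v^4 - 20*v^3 + 148*v^2 - 480*v + 576)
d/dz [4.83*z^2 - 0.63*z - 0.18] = 9.66*z - 0.63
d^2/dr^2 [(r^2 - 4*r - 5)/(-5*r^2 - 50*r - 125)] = 4*(7*r - 25)/(5*(r^4 + 20*r^3 + 150*r^2 + 500*r + 625))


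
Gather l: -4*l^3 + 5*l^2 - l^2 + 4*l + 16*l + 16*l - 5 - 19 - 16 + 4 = -4*l^3 + 4*l^2 + 36*l - 36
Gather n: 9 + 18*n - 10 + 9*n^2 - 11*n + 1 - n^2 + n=8*n^2 + 8*n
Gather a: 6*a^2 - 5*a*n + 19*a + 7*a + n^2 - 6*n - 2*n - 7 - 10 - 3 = 6*a^2 + a*(26 - 5*n) + n^2 - 8*n - 20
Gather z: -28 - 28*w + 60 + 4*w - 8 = 24 - 24*w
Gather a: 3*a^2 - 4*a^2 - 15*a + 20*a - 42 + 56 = -a^2 + 5*a + 14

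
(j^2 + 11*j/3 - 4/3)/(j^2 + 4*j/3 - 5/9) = 3*(j + 4)/(3*j + 5)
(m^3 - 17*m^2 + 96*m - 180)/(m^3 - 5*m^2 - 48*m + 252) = (m - 5)/(m + 7)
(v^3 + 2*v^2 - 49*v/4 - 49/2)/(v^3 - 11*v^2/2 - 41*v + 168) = (v^2 + 11*v/2 + 7)/(v^2 - 2*v - 48)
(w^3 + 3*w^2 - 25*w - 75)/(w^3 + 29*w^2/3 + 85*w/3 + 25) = 3*(w - 5)/(3*w + 5)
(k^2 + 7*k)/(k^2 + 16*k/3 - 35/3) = 3*k/(3*k - 5)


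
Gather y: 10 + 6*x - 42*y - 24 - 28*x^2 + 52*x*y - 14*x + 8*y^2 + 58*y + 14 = -28*x^2 - 8*x + 8*y^2 + y*(52*x + 16)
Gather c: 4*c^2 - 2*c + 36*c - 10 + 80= 4*c^2 + 34*c + 70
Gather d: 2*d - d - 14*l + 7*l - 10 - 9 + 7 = d - 7*l - 12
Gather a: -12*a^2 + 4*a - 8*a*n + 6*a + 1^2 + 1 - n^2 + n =-12*a^2 + a*(10 - 8*n) - n^2 + n + 2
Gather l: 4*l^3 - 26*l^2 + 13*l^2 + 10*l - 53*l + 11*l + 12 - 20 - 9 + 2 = 4*l^3 - 13*l^2 - 32*l - 15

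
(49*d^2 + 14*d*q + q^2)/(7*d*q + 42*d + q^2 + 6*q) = (7*d + q)/(q + 6)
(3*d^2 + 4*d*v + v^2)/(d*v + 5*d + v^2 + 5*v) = (3*d + v)/(v + 5)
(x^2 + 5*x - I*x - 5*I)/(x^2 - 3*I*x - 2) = (x + 5)/(x - 2*I)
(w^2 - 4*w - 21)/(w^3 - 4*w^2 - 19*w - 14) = (w + 3)/(w^2 + 3*w + 2)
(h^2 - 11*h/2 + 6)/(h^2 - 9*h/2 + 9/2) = (h - 4)/(h - 3)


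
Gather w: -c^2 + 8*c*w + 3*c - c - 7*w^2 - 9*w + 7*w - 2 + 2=-c^2 + 2*c - 7*w^2 + w*(8*c - 2)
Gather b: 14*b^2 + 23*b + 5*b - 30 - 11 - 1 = 14*b^2 + 28*b - 42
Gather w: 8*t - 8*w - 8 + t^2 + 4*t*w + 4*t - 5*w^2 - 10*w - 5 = t^2 + 12*t - 5*w^2 + w*(4*t - 18) - 13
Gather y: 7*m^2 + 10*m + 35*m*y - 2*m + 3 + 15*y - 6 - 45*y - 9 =7*m^2 + 8*m + y*(35*m - 30) - 12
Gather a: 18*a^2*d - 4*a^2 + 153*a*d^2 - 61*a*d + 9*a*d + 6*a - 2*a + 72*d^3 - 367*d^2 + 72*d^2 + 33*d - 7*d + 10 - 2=a^2*(18*d - 4) + a*(153*d^2 - 52*d + 4) + 72*d^3 - 295*d^2 + 26*d + 8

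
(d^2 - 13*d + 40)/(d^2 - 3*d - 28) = (-d^2 + 13*d - 40)/(-d^2 + 3*d + 28)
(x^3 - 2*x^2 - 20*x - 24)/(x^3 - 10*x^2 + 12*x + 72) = (x + 2)/(x - 6)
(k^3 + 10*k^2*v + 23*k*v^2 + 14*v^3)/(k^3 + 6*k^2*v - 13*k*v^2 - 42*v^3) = (-k - v)/(-k + 3*v)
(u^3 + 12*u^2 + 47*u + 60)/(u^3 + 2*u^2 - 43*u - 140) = (u + 3)/(u - 7)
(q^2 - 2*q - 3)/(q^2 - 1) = (q - 3)/(q - 1)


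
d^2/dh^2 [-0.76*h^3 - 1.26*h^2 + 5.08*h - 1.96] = -4.56*h - 2.52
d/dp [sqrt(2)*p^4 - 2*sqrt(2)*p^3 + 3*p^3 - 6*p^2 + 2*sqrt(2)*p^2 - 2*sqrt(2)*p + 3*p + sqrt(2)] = 4*sqrt(2)*p^3 - 6*sqrt(2)*p^2 + 9*p^2 - 12*p + 4*sqrt(2)*p - 2*sqrt(2) + 3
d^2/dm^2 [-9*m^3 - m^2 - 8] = -54*m - 2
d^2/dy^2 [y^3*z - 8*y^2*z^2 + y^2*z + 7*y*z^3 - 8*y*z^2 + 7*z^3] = 2*z*(3*y - 8*z + 1)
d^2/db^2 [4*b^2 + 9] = 8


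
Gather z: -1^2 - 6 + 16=9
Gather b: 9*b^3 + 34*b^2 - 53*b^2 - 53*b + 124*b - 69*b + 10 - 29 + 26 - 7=9*b^3 - 19*b^2 + 2*b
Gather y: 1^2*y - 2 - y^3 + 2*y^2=-y^3 + 2*y^2 + y - 2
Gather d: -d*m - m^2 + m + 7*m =-d*m - m^2 + 8*m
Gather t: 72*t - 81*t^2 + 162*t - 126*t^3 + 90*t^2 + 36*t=-126*t^3 + 9*t^2 + 270*t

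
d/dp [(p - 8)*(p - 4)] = 2*p - 12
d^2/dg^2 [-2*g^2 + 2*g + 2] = -4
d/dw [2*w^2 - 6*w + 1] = 4*w - 6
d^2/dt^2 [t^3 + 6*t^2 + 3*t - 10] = 6*t + 12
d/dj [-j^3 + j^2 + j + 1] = -3*j^2 + 2*j + 1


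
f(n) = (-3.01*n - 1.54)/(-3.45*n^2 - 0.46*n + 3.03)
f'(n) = (-3.01*n - 1.54)*(6.9*n + 0.46)/(-3.45*n^2 - 0.46*n + 3.03)^2 - 3.01/(-3.45*n^2 - 0.46*n + 3.03) = (10.3845*n^2 + 1.3846*n - (3.01*n + 1.54)*(6.9*n + 0.46) - 9.1203)/(3.45*n^2 + 0.46*n - 3.03)^2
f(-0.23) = -0.29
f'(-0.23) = -0.91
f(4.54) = 0.22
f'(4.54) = -0.06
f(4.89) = 0.20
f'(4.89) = -0.05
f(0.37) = -1.11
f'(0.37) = -2.66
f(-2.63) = -0.32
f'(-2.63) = -0.14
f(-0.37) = -0.16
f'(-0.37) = -0.98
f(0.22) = -0.80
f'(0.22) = -1.66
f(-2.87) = -0.29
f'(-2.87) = -0.11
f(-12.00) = -0.07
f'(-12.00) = -0.01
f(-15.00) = -0.06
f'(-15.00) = -0.00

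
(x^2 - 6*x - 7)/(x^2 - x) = (x^2 - 6*x - 7)/(x*(x - 1))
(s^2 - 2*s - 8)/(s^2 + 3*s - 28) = (s + 2)/(s + 7)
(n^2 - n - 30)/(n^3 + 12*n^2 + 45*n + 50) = (n - 6)/(n^2 + 7*n + 10)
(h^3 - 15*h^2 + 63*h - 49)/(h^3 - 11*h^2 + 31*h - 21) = (h - 7)/(h - 3)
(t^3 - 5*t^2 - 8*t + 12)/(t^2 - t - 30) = (t^2 + t - 2)/(t + 5)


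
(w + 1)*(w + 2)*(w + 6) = w^3 + 9*w^2 + 20*w + 12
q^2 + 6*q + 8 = (q + 2)*(q + 4)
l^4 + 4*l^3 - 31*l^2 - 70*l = l*(l - 5)*(l + 2)*(l + 7)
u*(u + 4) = u^2 + 4*u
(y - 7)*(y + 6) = y^2 - y - 42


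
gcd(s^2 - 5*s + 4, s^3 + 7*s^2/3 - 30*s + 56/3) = s - 4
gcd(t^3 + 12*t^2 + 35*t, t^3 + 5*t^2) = t^2 + 5*t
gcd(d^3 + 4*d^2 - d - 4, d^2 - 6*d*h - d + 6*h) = d - 1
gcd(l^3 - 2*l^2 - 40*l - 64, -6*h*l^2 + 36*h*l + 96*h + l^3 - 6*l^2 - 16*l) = l^2 - 6*l - 16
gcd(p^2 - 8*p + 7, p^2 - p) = p - 1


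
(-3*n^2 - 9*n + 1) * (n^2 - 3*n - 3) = -3*n^4 + 37*n^2 + 24*n - 3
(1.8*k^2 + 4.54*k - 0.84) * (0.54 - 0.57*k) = -1.026*k^3 - 1.6158*k^2 + 2.9304*k - 0.4536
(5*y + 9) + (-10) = 5*y - 1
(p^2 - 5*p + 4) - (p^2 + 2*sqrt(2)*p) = -5*p - 2*sqrt(2)*p + 4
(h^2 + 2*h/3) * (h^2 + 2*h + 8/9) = h^4 + 8*h^3/3 + 20*h^2/9 + 16*h/27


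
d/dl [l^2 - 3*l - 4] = 2*l - 3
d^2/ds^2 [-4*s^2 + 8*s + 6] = -8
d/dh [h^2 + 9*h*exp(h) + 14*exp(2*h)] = 9*h*exp(h) + 2*h + 28*exp(2*h) + 9*exp(h)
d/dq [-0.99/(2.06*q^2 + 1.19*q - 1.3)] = (4.0788*q + 1.1781)/(2.06*q^2 + 1.19*q - 1.3)^2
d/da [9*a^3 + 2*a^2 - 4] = a*(27*a + 4)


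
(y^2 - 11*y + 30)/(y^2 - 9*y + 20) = (y - 6)/(y - 4)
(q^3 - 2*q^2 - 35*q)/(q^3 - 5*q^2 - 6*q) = (-q^2 + 2*q + 35)/(-q^2 + 5*q + 6)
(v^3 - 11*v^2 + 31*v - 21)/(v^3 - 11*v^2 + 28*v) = (v^2 - 4*v + 3)/(v*(v - 4))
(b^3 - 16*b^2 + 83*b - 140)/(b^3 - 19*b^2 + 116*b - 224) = (b - 5)/(b - 8)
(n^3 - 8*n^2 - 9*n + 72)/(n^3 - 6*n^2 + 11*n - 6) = (n^2 - 5*n - 24)/(n^2 - 3*n + 2)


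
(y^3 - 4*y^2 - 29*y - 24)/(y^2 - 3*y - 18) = (y^2 - 7*y - 8)/(y - 6)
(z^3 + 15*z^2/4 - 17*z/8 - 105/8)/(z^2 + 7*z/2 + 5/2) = (4*z^2 + 5*z - 21)/(4*(z + 1))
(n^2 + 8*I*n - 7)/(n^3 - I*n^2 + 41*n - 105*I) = (n + I)/(n^2 - 8*I*n - 15)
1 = 1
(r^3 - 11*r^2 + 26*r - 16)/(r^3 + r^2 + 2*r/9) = 9*(r^3 - 11*r^2 + 26*r - 16)/(r*(9*r^2 + 9*r + 2))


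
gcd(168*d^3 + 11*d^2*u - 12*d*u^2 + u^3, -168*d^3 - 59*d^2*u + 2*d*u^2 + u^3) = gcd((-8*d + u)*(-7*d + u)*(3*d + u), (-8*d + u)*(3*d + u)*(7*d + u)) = -24*d^2 - 5*d*u + u^2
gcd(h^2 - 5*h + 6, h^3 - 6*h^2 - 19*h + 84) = h - 3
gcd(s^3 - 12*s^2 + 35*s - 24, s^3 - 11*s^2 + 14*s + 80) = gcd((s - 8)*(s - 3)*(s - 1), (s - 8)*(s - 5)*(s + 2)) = s - 8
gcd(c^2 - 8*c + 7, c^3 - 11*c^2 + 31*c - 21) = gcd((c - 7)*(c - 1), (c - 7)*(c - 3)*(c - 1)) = c^2 - 8*c + 7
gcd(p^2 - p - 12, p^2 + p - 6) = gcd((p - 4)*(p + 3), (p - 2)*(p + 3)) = p + 3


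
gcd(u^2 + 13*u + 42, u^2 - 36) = u + 6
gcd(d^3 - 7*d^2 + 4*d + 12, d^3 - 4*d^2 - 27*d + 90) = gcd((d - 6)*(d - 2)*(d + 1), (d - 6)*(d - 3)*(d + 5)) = d - 6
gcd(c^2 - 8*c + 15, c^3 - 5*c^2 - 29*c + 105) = c - 3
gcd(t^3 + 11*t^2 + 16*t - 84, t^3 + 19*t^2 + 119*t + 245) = t + 7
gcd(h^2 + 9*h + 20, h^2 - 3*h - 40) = h + 5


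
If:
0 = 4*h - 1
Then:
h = 1/4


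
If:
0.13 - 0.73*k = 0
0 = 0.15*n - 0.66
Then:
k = 0.18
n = 4.40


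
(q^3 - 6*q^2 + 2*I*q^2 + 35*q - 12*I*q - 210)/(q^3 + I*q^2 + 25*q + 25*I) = (q^2 + q*(-6 + 7*I) - 42*I)/(q^2 + 6*I*q - 5)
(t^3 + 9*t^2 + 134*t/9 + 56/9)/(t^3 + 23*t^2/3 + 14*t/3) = (t + 4/3)/t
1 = 1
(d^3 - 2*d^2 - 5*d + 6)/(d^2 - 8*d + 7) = (d^2 - d - 6)/(d - 7)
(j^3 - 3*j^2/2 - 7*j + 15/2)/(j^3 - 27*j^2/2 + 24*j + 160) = (j^2 - 4*j + 3)/(j^2 - 16*j + 64)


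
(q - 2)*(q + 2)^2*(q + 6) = q^4 + 8*q^3 + 8*q^2 - 32*q - 48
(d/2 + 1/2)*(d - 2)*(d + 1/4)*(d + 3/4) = d^4/2 - 45*d^2/32 - 35*d/32 - 3/16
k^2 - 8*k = k*(k - 8)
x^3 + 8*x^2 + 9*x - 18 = (x - 1)*(x + 3)*(x + 6)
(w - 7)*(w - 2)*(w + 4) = w^3 - 5*w^2 - 22*w + 56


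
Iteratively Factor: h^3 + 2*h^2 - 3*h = (h)*(h^2 + 2*h - 3) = h*(h - 1)*(h + 3)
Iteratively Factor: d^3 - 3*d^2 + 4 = (d - 2)*(d^2 - d - 2) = (d - 2)^2*(d + 1)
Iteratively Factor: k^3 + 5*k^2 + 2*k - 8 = (k + 2)*(k^2 + 3*k - 4) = (k - 1)*(k + 2)*(k + 4)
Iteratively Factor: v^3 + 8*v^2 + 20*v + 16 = (v + 2)*(v^2 + 6*v + 8) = (v + 2)*(v + 4)*(v + 2)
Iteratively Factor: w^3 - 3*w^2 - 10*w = (w + 2)*(w^2 - 5*w) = (w - 5)*(w + 2)*(w)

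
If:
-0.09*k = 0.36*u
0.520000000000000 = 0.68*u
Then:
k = -3.06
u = 0.76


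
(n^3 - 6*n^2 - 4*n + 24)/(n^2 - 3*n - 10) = (n^2 - 8*n + 12)/(n - 5)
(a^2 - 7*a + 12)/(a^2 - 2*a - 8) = (a - 3)/(a + 2)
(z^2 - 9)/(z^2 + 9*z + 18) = (z - 3)/(z + 6)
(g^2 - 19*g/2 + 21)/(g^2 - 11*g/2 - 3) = (2*g - 7)/(2*g + 1)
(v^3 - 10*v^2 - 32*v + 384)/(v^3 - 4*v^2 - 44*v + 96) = (v - 8)/(v - 2)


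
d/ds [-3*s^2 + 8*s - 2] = 8 - 6*s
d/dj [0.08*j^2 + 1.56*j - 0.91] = 0.16*j + 1.56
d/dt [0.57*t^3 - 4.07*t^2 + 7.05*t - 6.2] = 1.71*t^2 - 8.14*t + 7.05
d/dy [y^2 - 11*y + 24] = 2*y - 11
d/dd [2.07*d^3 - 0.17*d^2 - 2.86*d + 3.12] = 6.21*d^2 - 0.34*d - 2.86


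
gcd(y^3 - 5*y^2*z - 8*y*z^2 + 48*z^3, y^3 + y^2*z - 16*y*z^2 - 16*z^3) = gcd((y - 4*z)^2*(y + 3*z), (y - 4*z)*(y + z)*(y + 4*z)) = y - 4*z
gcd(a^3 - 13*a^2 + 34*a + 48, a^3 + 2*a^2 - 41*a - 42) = a^2 - 5*a - 6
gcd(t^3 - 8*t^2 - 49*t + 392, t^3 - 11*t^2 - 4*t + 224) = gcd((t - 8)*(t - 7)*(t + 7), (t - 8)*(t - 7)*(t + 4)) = t^2 - 15*t + 56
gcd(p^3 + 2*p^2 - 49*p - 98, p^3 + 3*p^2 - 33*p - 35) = p + 7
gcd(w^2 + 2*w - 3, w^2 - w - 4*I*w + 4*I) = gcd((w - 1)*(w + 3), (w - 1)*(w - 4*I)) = w - 1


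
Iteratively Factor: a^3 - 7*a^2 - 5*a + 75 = (a - 5)*(a^2 - 2*a - 15) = (a - 5)*(a + 3)*(a - 5)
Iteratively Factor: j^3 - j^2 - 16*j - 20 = (j + 2)*(j^2 - 3*j - 10) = (j + 2)^2*(j - 5)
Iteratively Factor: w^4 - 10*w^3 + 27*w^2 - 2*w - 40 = (w - 5)*(w^3 - 5*w^2 + 2*w + 8) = (w - 5)*(w - 4)*(w^2 - w - 2) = (w - 5)*(w - 4)*(w + 1)*(w - 2)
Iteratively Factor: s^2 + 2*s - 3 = (s - 1)*(s + 3)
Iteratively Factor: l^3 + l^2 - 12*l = (l + 4)*(l^2 - 3*l) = l*(l + 4)*(l - 3)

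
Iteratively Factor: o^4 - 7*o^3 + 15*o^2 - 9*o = (o)*(o^3 - 7*o^2 + 15*o - 9) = o*(o - 1)*(o^2 - 6*o + 9) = o*(o - 3)*(o - 1)*(o - 3)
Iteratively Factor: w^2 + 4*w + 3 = (w + 3)*(w + 1)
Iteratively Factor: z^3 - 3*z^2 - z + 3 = (z - 1)*(z^2 - 2*z - 3) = (z - 3)*(z - 1)*(z + 1)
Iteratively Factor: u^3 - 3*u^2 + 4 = (u - 2)*(u^2 - u - 2) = (u - 2)^2*(u + 1)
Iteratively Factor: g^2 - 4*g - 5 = (g + 1)*(g - 5)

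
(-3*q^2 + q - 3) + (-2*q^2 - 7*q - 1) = -5*q^2 - 6*q - 4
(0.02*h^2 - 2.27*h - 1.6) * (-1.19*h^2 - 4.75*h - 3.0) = -0.0238*h^4 + 2.6063*h^3 + 12.6265*h^2 + 14.41*h + 4.8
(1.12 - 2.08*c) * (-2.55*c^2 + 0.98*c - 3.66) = 5.304*c^3 - 4.8944*c^2 + 8.7104*c - 4.0992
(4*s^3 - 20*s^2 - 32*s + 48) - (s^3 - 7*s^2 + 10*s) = 3*s^3 - 13*s^2 - 42*s + 48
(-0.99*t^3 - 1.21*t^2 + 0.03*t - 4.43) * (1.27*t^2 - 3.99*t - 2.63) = -1.2573*t^5 + 2.4134*t^4 + 7.4697*t^3 - 2.5635*t^2 + 17.5968*t + 11.6509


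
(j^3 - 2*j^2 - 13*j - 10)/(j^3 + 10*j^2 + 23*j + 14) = (j - 5)/(j + 7)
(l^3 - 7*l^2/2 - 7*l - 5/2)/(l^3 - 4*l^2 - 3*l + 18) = (2*l^3 - 7*l^2 - 14*l - 5)/(2*(l^3 - 4*l^2 - 3*l + 18))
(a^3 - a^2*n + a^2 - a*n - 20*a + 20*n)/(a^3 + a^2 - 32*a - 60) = (a^2 - a*n - 4*a + 4*n)/(a^2 - 4*a - 12)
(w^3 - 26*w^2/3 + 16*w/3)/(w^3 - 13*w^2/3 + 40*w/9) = 3*(3*w^2 - 26*w + 16)/(9*w^2 - 39*w + 40)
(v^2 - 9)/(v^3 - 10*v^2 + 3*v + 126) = (v - 3)/(v^2 - 13*v + 42)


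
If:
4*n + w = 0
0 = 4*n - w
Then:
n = 0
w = 0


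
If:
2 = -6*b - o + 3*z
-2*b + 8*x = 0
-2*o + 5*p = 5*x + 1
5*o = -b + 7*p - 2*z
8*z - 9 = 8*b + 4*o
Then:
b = 159/409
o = -683/1636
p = 213/1636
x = 159/1636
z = 2135/1636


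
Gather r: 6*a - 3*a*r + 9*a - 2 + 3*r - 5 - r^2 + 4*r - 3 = 15*a - r^2 + r*(7 - 3*a) - 10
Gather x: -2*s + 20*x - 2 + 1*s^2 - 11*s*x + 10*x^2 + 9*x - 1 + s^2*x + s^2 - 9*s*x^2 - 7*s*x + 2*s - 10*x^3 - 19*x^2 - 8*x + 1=2*s^2 - 10*x^3 + x^2*(-9*s - 9) + x*(s^2 - 18*s + 21) - 2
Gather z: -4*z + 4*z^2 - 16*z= 4*z^2 - 20*z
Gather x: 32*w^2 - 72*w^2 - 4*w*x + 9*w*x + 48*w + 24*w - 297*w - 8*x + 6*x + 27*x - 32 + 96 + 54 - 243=-40*w^2 - 225*w + x*(5*w + 25) - 125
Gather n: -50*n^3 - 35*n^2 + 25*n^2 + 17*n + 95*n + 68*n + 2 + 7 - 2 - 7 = -50*n^3 - 10*n^2 + 180*n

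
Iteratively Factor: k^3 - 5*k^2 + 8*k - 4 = (k - 2)*(k^2 - 3*k + 2) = (k - 2)*(k - 1)*(k - 2)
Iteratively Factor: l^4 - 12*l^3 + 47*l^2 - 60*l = (l - 3)*(l^3 - 9*l^2 + 20*l) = (l - 4)*(l - 3)*(l^2 - 5*l) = l*(l - 4)*(l - 3)*(l - 5)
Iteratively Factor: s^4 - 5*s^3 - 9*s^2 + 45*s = (s - 3)*(s^3 - 2*s^2 - 15*s) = (s - 5)*(s - 3)*(s^2 + 3*s) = s*(s - 5)*(s - 3)*(s + 3)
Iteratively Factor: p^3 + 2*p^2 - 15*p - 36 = (p - 4)*(p^2 + 6*p + 9) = (p - 4)*(p + 3)*(p + 3)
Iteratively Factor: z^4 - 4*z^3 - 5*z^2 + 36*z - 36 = (z - 3)*(z^3 - z^2 - 8*z + 12) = (z - 3)*(z + 3)*(z^2 - 4*z + 4) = (z - 3)*(z - 2)*(z + 3)*(z - 2)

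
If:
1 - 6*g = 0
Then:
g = 1/6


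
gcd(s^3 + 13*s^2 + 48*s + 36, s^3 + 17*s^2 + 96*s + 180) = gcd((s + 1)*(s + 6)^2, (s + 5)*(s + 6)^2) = s^2 + 12*s + 36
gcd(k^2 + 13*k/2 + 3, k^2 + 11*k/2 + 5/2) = k + 1/2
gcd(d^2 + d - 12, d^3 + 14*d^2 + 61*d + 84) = d + 4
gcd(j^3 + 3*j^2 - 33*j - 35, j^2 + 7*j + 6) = j + 1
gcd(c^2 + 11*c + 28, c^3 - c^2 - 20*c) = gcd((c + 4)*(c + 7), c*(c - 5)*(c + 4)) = c + 4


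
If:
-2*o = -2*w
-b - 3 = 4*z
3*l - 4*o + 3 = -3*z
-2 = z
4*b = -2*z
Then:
No Solution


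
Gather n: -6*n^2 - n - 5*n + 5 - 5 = -6*n^2 - 6*n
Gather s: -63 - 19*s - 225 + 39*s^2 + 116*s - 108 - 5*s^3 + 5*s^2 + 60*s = -5*s^3 + 44*s^2 + 157*s - 396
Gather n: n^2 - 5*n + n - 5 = n^2 - 4*n - 5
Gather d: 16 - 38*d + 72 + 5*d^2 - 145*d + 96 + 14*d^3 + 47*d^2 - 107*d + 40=14*d^3 + 52*d^2 - 290*d + 224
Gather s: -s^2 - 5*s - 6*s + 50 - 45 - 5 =-s^2 - 11*s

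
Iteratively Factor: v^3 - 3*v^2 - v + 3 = (v + 1)*(v^2 - 4*v + 3) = (v - 3)*(v + 1)*(v - 1)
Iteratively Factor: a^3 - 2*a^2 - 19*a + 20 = (a + 4)*(a^2 - 6*a + 5) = (a - 1)*(a + 4)*(a - 5)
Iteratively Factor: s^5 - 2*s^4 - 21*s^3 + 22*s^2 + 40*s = (s + 1)*(s^4 - 3*s^3 - 18*s^2 + 40*s) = s*(s + 1)*(s^3 - 3*s^2 - 18*s + 40) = s*(s - 2)*(s + 1)*(s^2 - s - 20) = s*(s - 5)*(s - 2)*(s + 1)*(s + 4)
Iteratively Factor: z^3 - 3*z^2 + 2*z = (z)*(z^2 - 3*z + 2) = z*(z - 1)*(z - 2)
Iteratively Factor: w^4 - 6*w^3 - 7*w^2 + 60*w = (w - 4)*(w^3 - 2*w^2 - 15*w) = w*(w - 4)*(w^2 - 2*w - 15) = w*(w - 5)*(w - 4)*(w + 3)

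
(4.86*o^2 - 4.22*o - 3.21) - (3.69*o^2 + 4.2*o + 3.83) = 1.17*o^2 - 8.42*o - 7.04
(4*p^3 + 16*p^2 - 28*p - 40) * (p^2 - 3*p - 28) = 4*p^5 + 4*p^4 - 188*p^3 - 404*p^2 + 904*p + 1120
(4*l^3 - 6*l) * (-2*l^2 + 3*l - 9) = -8*l^5 + 12*l^4 - 24*l^3 - 18*l^2 + 54*l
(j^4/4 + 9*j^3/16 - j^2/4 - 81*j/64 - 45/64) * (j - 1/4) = j^5/4 + j^4/2 - 25*j^3/64 - 77*j^2/64 - 99*j/256 + 45/256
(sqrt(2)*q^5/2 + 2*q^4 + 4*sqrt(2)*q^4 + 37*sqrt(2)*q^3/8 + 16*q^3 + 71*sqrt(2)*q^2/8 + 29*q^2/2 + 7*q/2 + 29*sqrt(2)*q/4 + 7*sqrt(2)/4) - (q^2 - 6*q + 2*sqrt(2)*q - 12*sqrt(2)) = sqrt(2)*q^5/2 + 2*q^4 + 4*sqrt(2)*q^4 + 37*sqrt(2)*q^3/8 + 16*q^3 + 71*sqrt(2)*q^2/8 + 27*q^2/2 + 21*sqrt(2)*q/4 + 19*q/2 + 55*sqrt(2)/4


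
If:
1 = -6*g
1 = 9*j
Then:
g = -1/6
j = 1/9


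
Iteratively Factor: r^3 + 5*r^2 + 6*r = (r + 3)*(r^2 + 2*r) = (r + 2)*(r + 3)*(r)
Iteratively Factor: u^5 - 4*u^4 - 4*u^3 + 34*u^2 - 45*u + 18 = (u + 3)*(u^4 - 7*u^3 + 17*u^2 - 17*u + 6) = (u - 2)*(u + 3)*(u^3 - 5*u^2 + 7*u - 3) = (u - 2)*(u - 1)*(u + 3)*(u^2 - 4*u + 3) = (u - 3)*(u - 2)*(u - 1)*(u + 3)*(u - 1)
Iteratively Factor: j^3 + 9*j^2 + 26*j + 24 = (j + 3)*(j^2 + 6*j + 8) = (j + 2)*(j + 3)*(j + 4)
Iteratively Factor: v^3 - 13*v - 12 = (v + 3)*(v^2 - 3*v - 4) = (v + 1)*(v + 3)*(v - 4)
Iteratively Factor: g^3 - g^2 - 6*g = (g + 2)*(g^2 - 3*g) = g*(g + 2)*(g - 3)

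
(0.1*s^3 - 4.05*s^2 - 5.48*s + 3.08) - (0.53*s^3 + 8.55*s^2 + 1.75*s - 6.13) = -0.43*s^3 - 12.6*s^2 - 7.23*s + 9.21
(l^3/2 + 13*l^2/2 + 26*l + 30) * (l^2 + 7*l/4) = l^5/2 + 59*l^4/8 + 299*l^3/8 + 151*l^2/2 + 105*l/2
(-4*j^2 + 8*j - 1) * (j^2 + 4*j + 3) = -4*j^4 - 8*j^3 + 19*j^2 + 20*j - 3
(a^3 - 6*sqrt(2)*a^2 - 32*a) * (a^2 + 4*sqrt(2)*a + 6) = a^5 - 2*sqrt(2)*a^4 - 74*a^3 - 164*sqrt(2)*a^2 - 192*a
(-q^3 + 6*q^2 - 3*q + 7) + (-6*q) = -q^3 + 6*q^2 - 9*q + 7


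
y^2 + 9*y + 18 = (y + 3)*(y + 6)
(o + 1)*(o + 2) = o^2 + 3*o + 2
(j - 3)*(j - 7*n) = j^2 - 7*j*n - 3*j + 21*n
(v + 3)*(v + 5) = v^2 + 8*v + 15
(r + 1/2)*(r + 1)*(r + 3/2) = r^3 + 3*r^2 + 11*r/4 + 3/4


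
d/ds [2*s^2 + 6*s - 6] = 4*s + 6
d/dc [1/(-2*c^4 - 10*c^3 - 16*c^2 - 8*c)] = (4*c^3 + 15*c^2 + 16*c + 4)/(2*c^2*(c^3 + 5*c^2 + 8*c + 4)^2)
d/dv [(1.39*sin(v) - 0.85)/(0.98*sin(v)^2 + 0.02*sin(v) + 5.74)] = (-1.3622*sin(v)^2 + 1.666*sin(v) + 7.9956)*cos(v)/(0.9604*sin(v)^4 + 0.0392*sin(v)^3 + 11.2508*sin(v)^2 + 0.2296*sin(v) + 32.9476)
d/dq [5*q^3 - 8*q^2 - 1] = q*(15*q - 16)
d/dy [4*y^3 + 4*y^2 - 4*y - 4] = 12*y^2 + 8*y - 4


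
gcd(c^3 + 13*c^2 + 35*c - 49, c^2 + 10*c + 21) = c + 7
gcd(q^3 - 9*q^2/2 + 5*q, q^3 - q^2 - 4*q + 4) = q - 2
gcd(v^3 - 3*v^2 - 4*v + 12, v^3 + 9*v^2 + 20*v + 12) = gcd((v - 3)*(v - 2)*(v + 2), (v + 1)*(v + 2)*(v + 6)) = v + 2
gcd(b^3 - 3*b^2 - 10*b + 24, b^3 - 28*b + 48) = b^2 - 6*b + 8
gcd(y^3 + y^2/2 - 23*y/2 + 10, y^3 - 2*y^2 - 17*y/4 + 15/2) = y - 5/2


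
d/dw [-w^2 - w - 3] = -2*w - 1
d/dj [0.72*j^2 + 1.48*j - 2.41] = 1.44*j + 1.48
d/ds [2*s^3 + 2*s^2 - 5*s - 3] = 6*s^2 + 4*s - 5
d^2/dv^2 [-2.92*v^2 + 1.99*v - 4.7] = -5.84000000000000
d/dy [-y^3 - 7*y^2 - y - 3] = -3*y^2 - 14*y - 1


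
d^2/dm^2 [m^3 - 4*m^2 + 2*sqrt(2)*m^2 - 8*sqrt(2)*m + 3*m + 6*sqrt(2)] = 6*m - 8 + 4*sqrt(2)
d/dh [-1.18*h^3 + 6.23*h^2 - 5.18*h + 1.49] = -3.54*h^2 + 12.46*h - 5.18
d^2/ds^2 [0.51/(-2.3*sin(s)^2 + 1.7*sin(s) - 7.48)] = (10.7916*sin(s)^4 - 5.9823*sin(s)^3 - 49.80966*sin(s)^2 + 18.44976*sin(s) + 14.60028)/(2.3*sin(s)^2 - 1.7*sin(s) + 7.48)^3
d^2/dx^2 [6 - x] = 0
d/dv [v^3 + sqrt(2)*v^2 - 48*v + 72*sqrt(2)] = 3*v^2 + 2*sqrt(2)*v - 48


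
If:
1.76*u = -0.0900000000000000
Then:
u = -0.05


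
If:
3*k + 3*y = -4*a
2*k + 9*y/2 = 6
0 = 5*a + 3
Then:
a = -3/5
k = -24/25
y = 44/25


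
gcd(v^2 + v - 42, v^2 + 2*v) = 1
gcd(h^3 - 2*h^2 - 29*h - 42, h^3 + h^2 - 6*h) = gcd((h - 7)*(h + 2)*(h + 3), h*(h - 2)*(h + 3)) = h + 3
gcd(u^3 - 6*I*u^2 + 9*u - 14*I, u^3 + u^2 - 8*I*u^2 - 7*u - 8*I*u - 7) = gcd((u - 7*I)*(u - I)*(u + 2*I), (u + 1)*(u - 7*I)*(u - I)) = u^2 - 8*I*u - 7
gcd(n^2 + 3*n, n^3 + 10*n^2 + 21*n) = n^2 + 3*n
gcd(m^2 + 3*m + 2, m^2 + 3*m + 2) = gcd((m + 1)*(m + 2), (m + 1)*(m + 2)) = m^2 + 3*m + 2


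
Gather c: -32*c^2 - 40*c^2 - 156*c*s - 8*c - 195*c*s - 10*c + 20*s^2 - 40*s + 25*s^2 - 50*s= -72*c^2 + c*(-351*s - 18) + 45*s^2 - 90*s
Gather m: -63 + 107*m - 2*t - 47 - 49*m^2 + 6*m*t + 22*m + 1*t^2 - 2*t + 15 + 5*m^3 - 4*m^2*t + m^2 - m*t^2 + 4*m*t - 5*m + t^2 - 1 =5*m^3 + m^2*(-4*t - 48) + m*(-t^2 + 10*t + 124) + 2*t^2 - 4*t - 96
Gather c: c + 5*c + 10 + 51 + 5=6*c + 66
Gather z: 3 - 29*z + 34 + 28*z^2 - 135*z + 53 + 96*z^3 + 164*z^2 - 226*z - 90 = 96*z^3 + 192*z^2 - 390*z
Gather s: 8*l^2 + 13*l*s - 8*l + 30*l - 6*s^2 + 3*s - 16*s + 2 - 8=8*l^2 + 22*l - 6*s^2 + s*(13*l - 13) - 6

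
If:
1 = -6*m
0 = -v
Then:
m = -1/6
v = 0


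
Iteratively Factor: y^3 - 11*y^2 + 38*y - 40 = (y - 2)*(y^2 - 9*y + 20) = (y - 4)*(y - 2)*(y - 5)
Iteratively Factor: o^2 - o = (o)*(o - 1)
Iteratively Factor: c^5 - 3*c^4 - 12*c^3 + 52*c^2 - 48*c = (c - 3)*(c^4 - 12*c^2 + 16*c) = (c - 3)*(c + 4)*(c^3 - 4*c^2 + 4*c) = c*(c - 3)*(c + 4)*(c^2 - 4*c + 4) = c*(c - 3)*(c - 2)*(c + 4)*(c - 2)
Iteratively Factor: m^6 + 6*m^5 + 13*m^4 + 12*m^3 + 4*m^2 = (m + 1)*(m^5 + 5*m^4 + 8*m^3 + 4*m^2) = (m + 1)*(m + 2)*(m^4 + 3*m^3 + 2*m^2) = m*(m + 1)*(m + 2)*(m^3 + 3*m^2 + 2*m) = m*(m + 1)*(m + 2)^2*(m^2 + m) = m^2*(m + 1)*(m + 2)^2*(m + 1)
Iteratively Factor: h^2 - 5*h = (h - 5)*(h)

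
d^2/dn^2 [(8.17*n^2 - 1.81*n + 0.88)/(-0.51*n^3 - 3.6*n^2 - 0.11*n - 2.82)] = (-4.25003400000001*n^6 + 2.82468600000004*n^5 + 19.942326*n^4 + 191.833194*n^3 + 397.688328*n^2 - 104.747904*n - 113.218916)/(0.132651*n^9 + 2.80908*n^8 + 19.914633*n^7 + 50.068206*n^6 + 35.360433*n^5 + 110.721492*n^4 + 18.868823*n^3 + 85.988286*n^2 + 2.624292*n + 22.425768)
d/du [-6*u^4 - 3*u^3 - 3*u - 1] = -24*u^3 - 9*u^2 - 3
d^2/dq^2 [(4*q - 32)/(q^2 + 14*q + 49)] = 8*(q - 38)/(q^4 + 28*q^3 + 294*q^2 + 1372*q + 2401)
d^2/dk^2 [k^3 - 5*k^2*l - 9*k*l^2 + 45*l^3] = 6*k - 10*l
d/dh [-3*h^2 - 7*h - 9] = -6*h - 7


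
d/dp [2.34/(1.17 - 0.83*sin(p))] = 1.9422*cos(p)/(0.83*sin(p) - 1.17)^2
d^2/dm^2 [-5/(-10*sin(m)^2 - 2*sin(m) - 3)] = 10*(-200*sin(m)^4 - 30*sin(m)^3 + 358*sin(m)^2 + 63*sin(m) - 26)/(10*sin(m)^2 + 2*sin(m) + 3)^3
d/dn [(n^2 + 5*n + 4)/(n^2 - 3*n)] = 4*(-2*n^2 - 2*n + 3)/(n^2*(n^2 - 6*n + 9))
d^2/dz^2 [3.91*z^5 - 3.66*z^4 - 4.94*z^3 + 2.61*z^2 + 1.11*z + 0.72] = 78.2*z^3 - 43.92*z^2 - 29.64*z + 5.22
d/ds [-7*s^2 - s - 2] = -14*s - 1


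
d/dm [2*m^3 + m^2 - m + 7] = 6*m^2 + 2*m - 1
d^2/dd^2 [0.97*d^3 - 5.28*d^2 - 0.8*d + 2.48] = 5.82*d - 10.56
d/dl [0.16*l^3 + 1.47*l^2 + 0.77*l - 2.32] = 0.48*l^2 + 2.94*l + 0.77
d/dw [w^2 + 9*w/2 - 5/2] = 2*w + 9/2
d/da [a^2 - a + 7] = 2*a - 1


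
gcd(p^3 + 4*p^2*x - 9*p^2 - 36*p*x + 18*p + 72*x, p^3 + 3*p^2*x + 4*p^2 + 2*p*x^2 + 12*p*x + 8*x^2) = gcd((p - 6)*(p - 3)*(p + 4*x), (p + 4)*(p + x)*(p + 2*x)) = 1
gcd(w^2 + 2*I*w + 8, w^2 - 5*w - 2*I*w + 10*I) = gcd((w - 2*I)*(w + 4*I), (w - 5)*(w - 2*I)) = w - 2*I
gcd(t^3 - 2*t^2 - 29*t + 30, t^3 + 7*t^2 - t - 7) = t - 1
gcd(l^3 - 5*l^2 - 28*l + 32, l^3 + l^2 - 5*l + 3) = l - 1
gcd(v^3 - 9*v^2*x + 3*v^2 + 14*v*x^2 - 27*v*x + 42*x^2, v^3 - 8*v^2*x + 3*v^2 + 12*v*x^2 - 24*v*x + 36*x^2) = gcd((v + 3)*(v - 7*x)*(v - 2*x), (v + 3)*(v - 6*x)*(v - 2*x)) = -v^2 + 2*v*x - 3*v + 6*x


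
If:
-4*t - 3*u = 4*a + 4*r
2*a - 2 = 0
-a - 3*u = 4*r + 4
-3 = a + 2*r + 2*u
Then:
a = 1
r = 1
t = 1/4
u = -3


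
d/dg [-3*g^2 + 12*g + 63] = 12 - 6*g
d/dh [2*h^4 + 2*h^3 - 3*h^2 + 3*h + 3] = 8*h^3 + 6*h^2 - 6*h + 3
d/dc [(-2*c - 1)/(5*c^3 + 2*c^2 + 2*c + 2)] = (20*c^3 + 19*c^2 + 4*c - 2)/(25*c^6 + 20*c^5 + 24*c^4 + 28*c^3 + 12*c^2 + 8*c + 4)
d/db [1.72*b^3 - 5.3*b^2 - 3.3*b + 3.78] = 5.16*b^2 - 10.6*b - 3.3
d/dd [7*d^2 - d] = 14*d - 1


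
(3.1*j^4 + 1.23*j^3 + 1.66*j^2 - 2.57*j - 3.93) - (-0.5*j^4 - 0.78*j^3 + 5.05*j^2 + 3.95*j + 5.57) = 3.6*j^4 + 2.01*j^3 - 3.39*j^2 - 6.52*j - 9.5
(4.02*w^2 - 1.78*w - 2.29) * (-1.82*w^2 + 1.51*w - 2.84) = -7.3164*w^4 + 9.3098*w^3 - 9.9368*w^2 + 1.5973*w + 6.5036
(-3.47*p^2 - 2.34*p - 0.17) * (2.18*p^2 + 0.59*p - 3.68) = -7.5646*p^4 - 7.1485*p^3 + 11.0184*p^2 + 8.5109*p + 0.6256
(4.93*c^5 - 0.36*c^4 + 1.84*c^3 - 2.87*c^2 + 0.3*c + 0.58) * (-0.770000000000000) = -3.7961*c^5 + 0.2772*c^4 - 1.4168*c^3 + 2.2099*c^2 - 0.231*c - 0.4466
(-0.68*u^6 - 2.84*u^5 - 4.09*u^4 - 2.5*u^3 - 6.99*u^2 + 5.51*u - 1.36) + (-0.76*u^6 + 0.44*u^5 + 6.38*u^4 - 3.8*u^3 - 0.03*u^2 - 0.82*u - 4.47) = -1.44*u^6 - 2.4*u^5 + 2.29*u^4 - 6.3*u^3 - 7.02*u^2 + 4.69*u - 5.83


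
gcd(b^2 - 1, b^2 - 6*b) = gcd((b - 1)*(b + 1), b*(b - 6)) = 1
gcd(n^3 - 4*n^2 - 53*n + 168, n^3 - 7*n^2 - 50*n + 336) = n^2 - n - 56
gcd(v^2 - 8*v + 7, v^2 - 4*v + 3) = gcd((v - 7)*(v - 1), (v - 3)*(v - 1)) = v - 1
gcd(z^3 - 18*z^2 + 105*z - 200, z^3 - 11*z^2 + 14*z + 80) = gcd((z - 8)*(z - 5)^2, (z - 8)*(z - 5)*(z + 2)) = z^2 - 13*z + 40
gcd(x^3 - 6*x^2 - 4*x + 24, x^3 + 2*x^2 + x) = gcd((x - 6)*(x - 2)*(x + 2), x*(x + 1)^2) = 1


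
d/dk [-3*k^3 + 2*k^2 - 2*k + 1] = -9*k^2 + 4*k - 2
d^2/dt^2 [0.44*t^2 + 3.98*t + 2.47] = 0.880000000000000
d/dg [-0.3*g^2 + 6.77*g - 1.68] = 6.77 - 0.6*g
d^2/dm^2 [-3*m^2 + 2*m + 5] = -6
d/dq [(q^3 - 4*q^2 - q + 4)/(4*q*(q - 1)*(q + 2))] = (5*q^2 + 8*q + 8)/(4*q^2*(q^2 + 4*q + 4))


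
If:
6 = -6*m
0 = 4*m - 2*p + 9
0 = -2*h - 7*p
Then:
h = -35/4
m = -1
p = 5/2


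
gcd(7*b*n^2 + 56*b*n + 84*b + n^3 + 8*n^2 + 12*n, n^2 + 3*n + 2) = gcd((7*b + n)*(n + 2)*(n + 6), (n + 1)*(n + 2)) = n + 2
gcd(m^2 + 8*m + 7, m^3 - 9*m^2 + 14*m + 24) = m + 1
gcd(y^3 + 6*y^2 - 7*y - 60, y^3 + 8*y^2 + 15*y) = y + 5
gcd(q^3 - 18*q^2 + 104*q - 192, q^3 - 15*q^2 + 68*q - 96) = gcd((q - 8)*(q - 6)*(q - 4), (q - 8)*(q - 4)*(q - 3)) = q^2 - 12*q + 32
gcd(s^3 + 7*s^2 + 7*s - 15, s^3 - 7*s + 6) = s^2 + 2*s - 3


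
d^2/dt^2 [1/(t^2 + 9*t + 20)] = 2*(-t^2 - 9*t + (2*t + 9)^2 - 20)/(t^2 + 9*t + 20)^3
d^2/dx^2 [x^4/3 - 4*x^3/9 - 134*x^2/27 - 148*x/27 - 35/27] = 4*x^2 - 8*x/3 - 268/27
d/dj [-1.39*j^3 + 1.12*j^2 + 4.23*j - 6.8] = -4.17*j^2 + 2.24*j + 4.23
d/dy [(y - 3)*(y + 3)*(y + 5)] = 3*y^2 + 10*y - 9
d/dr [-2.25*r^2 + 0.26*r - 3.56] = 0.26 - 4.5*r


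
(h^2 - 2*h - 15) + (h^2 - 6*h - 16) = 2*h^2 - 8*h - 31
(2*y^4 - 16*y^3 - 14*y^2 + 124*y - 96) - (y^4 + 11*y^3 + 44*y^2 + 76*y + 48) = y^4 - 27*y^3 - 58*y^2 + 48*y - 144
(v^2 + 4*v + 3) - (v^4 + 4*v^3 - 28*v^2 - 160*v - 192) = -v^4 - 4*v^3 + 29*v^2 + 164*v + 195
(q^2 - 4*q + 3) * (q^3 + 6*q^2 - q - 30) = q^5 + 2*q^4 - 22*q^3 - 8*q^2 + 117*q - 90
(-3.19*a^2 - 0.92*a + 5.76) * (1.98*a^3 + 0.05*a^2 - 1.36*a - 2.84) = -6.3162*a^5 - 1.9811*a^4 + 15.6972*a^3 + 10.5988*a^2 - 5.2208*a - 16.3584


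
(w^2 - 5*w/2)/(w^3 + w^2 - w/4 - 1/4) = 2*w*(2*w - 5)/(4*w^3 + 4*w^2 - w - 1)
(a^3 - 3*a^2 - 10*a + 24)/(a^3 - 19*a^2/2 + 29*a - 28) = 2*(a + 3)/(2*a - 7)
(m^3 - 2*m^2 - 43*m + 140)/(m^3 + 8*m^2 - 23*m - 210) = (m - 4)/(m + 6)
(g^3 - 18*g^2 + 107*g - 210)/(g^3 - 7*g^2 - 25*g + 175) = (g - 6)/(g + 5)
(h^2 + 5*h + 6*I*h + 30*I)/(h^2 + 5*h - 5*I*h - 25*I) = (h + 6*I)/(h - 5*I)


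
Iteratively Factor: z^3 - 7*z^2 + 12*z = (z - 3)*(z^2 - 4*z) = (z - 4)*(z - 3)*(z)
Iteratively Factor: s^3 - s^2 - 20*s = (s - 5)*(s^2 + 4*s) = s*(s - 5)*(s + 4)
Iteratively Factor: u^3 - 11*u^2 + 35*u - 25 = (u - 1)*(u^2 - 10*u + 25) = (u - 5)*(u - 1)*(u - 5)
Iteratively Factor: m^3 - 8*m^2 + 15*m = (m)*(m^2 - 8*m + 15) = m*(m - 5)*(m - 3)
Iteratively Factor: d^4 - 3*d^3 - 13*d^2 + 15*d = (d - 5)*(d^3 + 2*d^2 - 3*d) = (d - 5)*(d - 1)*(d^2 + 3*d) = d*(d - 5)*(d - 1)*(d + 3)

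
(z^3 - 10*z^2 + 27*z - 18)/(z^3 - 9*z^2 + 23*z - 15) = (z - 6)/(z - 5)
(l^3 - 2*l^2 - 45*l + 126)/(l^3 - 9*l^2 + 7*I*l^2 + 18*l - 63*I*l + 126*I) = (l + 7)/(l + 7*I)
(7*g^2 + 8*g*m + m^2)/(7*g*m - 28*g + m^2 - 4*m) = (g + m)/(m - 4)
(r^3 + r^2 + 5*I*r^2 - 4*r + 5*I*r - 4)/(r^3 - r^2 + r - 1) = (r^2 + r*(1 + 4*I) + 4*I)/(r^2 - r*(1 + I) + I)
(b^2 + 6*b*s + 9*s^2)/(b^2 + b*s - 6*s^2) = (-b - 3*s)/(-b + 2*s)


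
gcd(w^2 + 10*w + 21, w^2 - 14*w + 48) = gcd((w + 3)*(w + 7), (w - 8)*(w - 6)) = 1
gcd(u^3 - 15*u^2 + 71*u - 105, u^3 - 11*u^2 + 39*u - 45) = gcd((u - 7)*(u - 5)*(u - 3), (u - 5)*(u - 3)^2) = u^2 - 8*u + 15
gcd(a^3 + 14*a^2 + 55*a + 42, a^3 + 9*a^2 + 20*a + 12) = a^2 + 7*a + 6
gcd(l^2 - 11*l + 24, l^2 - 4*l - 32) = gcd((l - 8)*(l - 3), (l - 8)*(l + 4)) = l - 8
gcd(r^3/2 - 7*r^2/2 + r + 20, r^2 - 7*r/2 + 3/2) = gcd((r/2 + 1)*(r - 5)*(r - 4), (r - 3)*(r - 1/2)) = 1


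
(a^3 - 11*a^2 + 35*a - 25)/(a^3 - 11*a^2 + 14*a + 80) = (a^2 - 6*a + 5)/(a^2 - 6*a - 16)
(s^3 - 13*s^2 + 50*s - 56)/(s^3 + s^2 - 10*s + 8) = (s^2 - 11*s + 28)/(s^2 + 3*s - 4)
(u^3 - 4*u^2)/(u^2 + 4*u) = u*(u - 4)/(u + 4)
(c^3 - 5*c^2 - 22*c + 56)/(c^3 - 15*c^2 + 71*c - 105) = (c^2 + 2*c - 8)/(c^2 - 8*c + 15)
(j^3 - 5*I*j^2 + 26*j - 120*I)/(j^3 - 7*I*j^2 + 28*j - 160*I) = (j - 6*I)/(j - 8*I)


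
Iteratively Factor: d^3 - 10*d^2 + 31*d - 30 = (d - 3)*(d^2 - 7*d + 10) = (d - 5)*(d - 3)*(d - 2)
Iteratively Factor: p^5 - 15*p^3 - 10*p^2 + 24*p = (p + 2)*(p^4 - 2*p^3 - 11*p^2 + 12*p) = (p - 1)*(p + 2)*(p^3 - p^2 - 12*p) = (p - 4)*(p - 1)*(p + 2)*(p^2 + 3*p) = p*(p - 4)*(p - 1)*(p + 2)*(p + 3)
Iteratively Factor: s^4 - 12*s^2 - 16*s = (s)*(s^3 - 12*s - 16) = s*(s + 2)*(s^2 - 2*s - 8) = s*(s + 2)^2*(s - 4)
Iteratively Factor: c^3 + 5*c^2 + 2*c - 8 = (c - 1)*(c^2 + 6*c + 8) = (c - 1)*(c + 2)*(c + 4)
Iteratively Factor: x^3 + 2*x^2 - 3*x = (x)*(x^2 + 2*x - 3) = x*(x + 3)*(x - 1)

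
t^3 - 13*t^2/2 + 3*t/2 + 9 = (t - 6)*(t - 3/2)*(t + 1)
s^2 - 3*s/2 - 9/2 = (s - 3)*(s + 3/2)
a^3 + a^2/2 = a^2*(a + 1/2)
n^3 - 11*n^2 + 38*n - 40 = (n - 5)*(n - 4)*(n - 2)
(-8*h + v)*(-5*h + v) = 40*h^2 - 13*h*v + v^2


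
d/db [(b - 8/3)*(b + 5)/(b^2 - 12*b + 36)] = (38 - 43*b)/(3*(b^3 - 18*b^2 + 108*b - 216))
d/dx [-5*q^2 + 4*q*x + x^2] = 4*q + 2*x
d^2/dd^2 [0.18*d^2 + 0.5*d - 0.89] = 0.360000000000000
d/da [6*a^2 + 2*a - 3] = 12*a + 2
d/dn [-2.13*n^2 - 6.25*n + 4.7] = -4.26*n - 6.25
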